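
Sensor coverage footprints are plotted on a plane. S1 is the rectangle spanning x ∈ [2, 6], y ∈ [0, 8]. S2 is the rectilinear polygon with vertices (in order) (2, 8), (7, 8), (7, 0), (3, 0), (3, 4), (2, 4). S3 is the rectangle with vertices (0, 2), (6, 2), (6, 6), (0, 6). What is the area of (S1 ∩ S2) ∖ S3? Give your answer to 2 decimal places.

14.00

|S1 ∩ S2| = 28.
|(S1 ∩ S2) ∩ S3| = 14.
|(S1 ∩ S2) ∖ S3| = 28 − 14 = 14.00.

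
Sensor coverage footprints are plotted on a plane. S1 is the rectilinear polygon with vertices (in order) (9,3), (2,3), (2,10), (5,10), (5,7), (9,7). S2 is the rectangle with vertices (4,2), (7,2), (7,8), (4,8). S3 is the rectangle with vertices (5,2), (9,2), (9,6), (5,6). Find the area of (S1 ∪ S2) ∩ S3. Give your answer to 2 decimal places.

14.00

The region (S1 ∪ S2) ∩ S3 is the polygon with vertices (7,2), (5,2), (5,6), (9,6), (9,3), (7,3).
By the shoelace formula its area is 14.00.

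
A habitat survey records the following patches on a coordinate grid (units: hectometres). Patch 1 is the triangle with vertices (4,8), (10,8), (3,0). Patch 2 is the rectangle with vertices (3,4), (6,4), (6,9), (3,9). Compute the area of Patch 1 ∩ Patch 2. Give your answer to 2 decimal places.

9.00

The intersection is the polygon with vertices (6,8), (6,4), (3.5,4), (4,8).
By the shoelace formula its area is 9.00.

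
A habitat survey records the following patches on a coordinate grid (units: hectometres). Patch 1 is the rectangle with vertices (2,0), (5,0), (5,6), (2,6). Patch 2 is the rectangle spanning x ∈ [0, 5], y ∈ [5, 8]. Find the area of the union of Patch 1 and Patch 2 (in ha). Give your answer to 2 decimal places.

30.00

By inclusion–exclusion:
Individual areas: |Patch 1| = 18, |Patch 2| = 15.
|Patch 1∩Patch 2|: x∈[2,5], y∈[5,6] → 3·1 = 3.
|Patch 1 ∪ Patch 2| = 33 − 3 = 30.00.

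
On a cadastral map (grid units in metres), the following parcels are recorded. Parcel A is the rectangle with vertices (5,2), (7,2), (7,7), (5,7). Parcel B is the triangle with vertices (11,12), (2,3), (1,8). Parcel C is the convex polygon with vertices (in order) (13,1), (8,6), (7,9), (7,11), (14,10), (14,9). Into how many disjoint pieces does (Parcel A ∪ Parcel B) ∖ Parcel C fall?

2

(Parcel A ∪ Parcel B) ∖ Parcel C splits into 2 disjoint pieces (area 31.825, area 1.1941).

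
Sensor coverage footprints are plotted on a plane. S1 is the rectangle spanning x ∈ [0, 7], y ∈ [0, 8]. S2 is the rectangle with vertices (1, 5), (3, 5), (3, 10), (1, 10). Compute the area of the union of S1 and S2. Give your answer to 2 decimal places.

60.00

By inclusion–exclusion:
Individual areas: |S1| = 56, |S2| = 10.
|S1∩S2|: x∈[1,3], y∈[5,8] → 2·3 = 6.
|S1 ∪ S2| = 66 − 6 = 60.00.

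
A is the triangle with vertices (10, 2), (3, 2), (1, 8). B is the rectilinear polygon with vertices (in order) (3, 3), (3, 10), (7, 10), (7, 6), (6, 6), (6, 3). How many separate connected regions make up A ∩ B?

A ∩ B is a single connected region.

1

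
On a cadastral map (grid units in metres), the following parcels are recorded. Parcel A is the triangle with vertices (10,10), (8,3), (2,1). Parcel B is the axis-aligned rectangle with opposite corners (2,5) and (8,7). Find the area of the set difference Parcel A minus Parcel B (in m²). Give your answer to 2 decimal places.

|Parcel A| = 19, |Parcel A∩Parcel B| = 3.1111.
|Parcel A ∖ Parcel B| = |Parcel A| − |Parcel A∩Parcel B| = 19 − 3.1111 = 15.89.

15.89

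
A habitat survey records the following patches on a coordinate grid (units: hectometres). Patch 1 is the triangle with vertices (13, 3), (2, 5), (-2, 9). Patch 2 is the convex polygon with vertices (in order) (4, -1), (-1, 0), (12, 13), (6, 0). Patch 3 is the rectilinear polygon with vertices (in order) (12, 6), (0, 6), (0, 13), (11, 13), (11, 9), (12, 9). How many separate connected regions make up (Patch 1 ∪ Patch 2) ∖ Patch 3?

(Patch 1 ∪ Patch 2) ∖ Patch 3 splits into 3 disjoint pieces (area 41.7944, area 1.2, area 0.5833).

3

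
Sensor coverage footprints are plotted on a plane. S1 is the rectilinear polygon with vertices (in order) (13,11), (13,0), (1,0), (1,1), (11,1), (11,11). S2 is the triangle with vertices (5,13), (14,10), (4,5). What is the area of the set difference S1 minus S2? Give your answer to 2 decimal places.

28.67

|S1| = 32, |S1∩S2| = 3.3333.
|S1 ∖ S2| = |S1| − |S1∩S2| = 32 − 3.3333 = 28.67.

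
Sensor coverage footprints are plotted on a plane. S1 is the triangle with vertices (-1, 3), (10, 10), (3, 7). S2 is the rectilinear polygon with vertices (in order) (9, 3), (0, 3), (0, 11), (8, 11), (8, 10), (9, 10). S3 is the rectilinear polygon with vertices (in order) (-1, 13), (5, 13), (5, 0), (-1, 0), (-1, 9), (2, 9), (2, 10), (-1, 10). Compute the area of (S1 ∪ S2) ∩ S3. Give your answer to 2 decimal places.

|S1 ∪ S2| = 71.2857.
|(S1 ∪ S2) ∩ S3| = 38.18.

38.18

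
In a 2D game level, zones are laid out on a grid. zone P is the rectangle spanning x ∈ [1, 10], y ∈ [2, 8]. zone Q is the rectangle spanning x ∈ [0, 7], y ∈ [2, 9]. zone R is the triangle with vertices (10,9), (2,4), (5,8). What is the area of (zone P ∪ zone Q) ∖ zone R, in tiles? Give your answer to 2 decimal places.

|zone P ∪ zone Q| = 67.
|(zone P ∪ zone Q) ∩ zone R| = 7.2.
|(zone P ∪ zone Q) ∖ zone R| = 67 − 7.2 = 59.80.

59.80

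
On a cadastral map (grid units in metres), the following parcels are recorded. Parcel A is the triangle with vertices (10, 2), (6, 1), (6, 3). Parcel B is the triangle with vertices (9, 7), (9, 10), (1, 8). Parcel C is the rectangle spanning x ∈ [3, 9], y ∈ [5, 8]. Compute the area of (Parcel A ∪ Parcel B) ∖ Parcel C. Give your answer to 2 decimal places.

|Parcel A ∪ Parcel B| = 16.
|(Parcel A ∪ Parcel B) ∩ Parcel C| = 3.75.
|(Parcel A ∪ Parcel B) ∖ Parcel C| = 16 − 3.75 = 12.25.

12.25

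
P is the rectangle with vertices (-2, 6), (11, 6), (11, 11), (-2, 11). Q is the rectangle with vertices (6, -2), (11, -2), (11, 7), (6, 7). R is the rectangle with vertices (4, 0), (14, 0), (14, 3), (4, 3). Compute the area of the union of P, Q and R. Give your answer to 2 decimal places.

By inclusion–exclusion:
Individual areas: |P| = 65, |Q| = 45, |R| = 30.
|P∩Q|: x∈[6,11], y∈[6,7] → 5·1 = 5.
|P∩R| = 0 (no overlap).
|Q∩R|: x∈[6,11], y∈[0,3] → 5·3 = 15.
|P∩Q∩R| = 0.
|P ∪ Q ∪ R| = 140 − 20 + 0 = 120.00.

120.00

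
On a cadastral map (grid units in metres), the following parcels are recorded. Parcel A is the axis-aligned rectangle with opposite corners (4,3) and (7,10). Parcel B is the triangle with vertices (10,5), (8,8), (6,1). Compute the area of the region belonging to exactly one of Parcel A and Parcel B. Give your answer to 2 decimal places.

30.36

|Parcel A| = 21, |Parcel B| = 10, |Parcel A∩Parcel B| = 0.3214.
|Parcel A △ Parcel B| = |Parcel A| + |Parcel B| − 2·|Parcel A∩Parcel B| = 21 + 10 − 0.6429 = 30.36.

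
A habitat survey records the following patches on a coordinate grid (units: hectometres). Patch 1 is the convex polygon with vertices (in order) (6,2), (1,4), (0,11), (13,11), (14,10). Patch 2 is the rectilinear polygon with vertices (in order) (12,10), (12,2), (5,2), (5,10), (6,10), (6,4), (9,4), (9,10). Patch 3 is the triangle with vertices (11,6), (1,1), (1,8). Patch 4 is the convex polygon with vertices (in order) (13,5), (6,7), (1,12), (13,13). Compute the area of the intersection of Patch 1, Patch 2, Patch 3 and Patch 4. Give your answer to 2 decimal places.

0.31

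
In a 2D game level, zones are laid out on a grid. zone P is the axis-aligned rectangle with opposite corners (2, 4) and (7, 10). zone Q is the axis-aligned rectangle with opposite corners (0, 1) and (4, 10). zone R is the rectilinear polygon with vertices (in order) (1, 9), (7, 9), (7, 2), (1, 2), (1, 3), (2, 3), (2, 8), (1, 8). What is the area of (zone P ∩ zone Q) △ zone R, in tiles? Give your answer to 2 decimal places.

29.00

|zone P ∩ zone Q| = 12.
|(zone P ∩ zone Q) ∩ zone R| = 10.
|(zone P ∩ zone Q) △ zone R| = 12 + 37 − 20 = 29.00.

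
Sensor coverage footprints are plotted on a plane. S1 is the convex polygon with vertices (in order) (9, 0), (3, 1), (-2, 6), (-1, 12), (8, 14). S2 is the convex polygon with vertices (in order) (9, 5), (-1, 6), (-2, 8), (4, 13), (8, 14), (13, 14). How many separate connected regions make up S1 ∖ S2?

2

S1 ∖ S2 splits into 2 disjoint pieces (area 40.3507, area 9.3871).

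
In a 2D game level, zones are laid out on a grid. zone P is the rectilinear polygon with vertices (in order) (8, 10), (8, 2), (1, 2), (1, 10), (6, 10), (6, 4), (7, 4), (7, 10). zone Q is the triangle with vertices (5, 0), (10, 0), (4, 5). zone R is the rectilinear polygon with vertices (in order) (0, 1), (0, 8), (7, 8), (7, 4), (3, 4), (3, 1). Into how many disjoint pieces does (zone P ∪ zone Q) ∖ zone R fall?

2

(zone P ∪ zone Q) ∖ zone R splits into 2 disjoint pieces (area 24, area 10).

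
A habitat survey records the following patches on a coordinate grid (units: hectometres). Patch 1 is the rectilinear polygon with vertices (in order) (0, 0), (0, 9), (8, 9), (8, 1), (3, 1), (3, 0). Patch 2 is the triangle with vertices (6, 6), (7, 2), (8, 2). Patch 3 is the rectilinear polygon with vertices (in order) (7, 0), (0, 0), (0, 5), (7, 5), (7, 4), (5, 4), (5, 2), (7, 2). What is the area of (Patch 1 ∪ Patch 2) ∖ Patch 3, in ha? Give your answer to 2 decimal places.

40.00

|Patch 1 ∪ Patch 2| = 67.
|(Patch 1 ∪ Patch 2) ∩ Patch 3| = 27.
|(Patch 1 ∪ Patch 2) ∖ Patch 3| = 67 − 27 = 40.00.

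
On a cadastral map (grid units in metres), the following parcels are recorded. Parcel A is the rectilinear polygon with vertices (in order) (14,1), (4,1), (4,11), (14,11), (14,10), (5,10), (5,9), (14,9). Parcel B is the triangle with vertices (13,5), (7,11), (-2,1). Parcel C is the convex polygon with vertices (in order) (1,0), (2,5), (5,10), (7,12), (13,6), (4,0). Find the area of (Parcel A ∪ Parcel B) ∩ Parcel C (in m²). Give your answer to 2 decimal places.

|Parcel A ∪ Parcel B| = 109.05.
|(Parcel A ∪ Parcel B) ∩ Parcel C| = 63.94.

63.94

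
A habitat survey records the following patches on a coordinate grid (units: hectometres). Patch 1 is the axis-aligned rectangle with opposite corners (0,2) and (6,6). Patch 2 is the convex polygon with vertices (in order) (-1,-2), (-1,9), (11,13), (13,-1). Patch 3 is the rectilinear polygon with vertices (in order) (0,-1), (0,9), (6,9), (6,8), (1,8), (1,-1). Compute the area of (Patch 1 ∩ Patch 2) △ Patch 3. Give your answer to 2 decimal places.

31.00

|Patch 1 ∩ Patch 2| = 24.
|(Patch 1 ∩ Patch 2) ∩ Patch 3| = 4.
|(Patch 1 ∩ Patch 2) △ Patch 3| = 24 + 15 − 8 = 31.00.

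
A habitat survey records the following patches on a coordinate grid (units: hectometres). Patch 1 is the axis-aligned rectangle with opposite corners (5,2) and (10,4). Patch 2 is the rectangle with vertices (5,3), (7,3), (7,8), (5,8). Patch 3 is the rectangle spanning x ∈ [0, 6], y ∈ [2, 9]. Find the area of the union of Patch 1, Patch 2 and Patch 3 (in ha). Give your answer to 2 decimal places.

54.00

By inclusion–exclusion:
Individual areas: |Patch 1| = 10, |Patch 2| = 10, |Patch 3| = 42.
|Patch 1∩Patch 2|: x∈[5,7], y∈[3,4] → 2·1 = 2.
|Patch 1∩Patch 3|: x∈[5,6], y∈[2,4] → 1·2 = 2.
|Patch 2∩Patch 3|: x∈[5,6], y∈[3,8] → 1·5 = 5.
|Patch 1∩Patch 2∩Patch 3| = 1.
|Patch 1 ∪ Patch 2 ∪ Patch 3| = 62 − 9 + 1 = 54.00.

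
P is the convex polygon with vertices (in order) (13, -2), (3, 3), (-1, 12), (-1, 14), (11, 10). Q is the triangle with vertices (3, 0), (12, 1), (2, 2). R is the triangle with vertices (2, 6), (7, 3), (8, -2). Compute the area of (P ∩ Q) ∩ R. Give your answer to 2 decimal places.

The region (P ∩ Q) ∩ R is the polygon with vertices (7.306,1.469), (7.444,0.778), (5.75,1.625).
By the shoelace formula its area is 0.53.

0.53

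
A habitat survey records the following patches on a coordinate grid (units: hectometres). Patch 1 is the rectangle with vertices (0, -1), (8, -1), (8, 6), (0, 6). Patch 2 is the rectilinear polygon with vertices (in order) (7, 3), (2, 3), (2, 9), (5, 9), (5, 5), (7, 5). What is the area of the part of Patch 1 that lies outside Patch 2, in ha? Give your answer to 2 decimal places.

43.00

|Patch 1| = 56, |Patch 1∩Patch 2| = 13.
|Patch 1 ∖ Patch 2| = |Patch 1| − |Patch 1∩Patch 2| = 56 − 13 = 43.00.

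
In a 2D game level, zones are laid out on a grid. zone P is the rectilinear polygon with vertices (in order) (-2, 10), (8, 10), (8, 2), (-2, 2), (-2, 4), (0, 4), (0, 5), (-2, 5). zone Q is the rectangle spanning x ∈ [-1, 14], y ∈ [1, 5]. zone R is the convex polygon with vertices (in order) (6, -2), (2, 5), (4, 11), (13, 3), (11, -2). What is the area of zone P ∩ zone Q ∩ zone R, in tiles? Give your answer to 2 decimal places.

15.43

The intersection is the polygon with vertices (3.714,2), (2,5), (8,5), (8,2).
By the shoelace formula its area is 15.43.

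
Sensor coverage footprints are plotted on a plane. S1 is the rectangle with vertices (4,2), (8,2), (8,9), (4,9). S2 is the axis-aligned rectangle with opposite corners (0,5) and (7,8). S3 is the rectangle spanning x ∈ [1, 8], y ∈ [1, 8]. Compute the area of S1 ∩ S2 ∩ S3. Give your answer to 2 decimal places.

9.00

The intersection is the polygon with vertices (7,8), (7,5), (4,5), (4,8).
By the shoelace formula its area is 9.00.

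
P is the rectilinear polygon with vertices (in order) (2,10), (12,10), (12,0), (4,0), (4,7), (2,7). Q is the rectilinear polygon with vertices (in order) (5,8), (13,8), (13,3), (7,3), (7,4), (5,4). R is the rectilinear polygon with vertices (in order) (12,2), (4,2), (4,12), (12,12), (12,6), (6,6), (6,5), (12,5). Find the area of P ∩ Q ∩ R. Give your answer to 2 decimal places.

27.00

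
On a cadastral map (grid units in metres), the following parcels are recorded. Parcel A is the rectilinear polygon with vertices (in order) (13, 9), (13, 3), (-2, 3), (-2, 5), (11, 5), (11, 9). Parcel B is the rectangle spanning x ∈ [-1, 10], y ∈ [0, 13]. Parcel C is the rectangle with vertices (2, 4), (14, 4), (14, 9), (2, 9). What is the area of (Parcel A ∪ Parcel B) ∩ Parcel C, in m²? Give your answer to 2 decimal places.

51.00

The region (Parcel A ∪ Parcel B) ∩ Parcel C is the polygon with vertices (10,5), (11,5), (11,9), (13,9), (13,4), (2,4), (2,9), (10,9).
By the shoelace formula its area is 51.00.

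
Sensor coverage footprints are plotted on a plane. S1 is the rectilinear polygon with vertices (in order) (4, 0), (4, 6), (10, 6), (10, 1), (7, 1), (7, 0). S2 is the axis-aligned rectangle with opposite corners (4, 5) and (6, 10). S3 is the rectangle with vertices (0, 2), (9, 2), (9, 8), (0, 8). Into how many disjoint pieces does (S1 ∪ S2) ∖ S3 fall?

2

(S1 ∪ S2) ∖ S3 splits into 2 disjoint pieces (area 4, area 13).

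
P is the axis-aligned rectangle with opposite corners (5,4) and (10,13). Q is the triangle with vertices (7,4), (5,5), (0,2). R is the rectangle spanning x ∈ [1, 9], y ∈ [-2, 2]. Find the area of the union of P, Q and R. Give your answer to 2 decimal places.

By inclusion–exclusion:
Individual areas: |P| = 45, |Q| = 5.5, |R| = 32.
|P∩Q| = 1.
|P∩R| = 0 (no overlap).
|Q∩R| = 0.
|P∩Q∩R| = 0.
|P ∪ Q ∪ R| = 82.5 − 1 + 0 = 81.50.

81.50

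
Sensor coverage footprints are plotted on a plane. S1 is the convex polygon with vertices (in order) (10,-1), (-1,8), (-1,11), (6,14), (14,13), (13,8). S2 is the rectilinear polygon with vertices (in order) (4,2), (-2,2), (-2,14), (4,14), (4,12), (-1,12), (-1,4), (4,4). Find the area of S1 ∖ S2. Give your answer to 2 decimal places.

|S1| = 136, |S1∩S2| = 1.5289.
|S1 ∖ S2| = |S1| − |S1∩S2| = 136 − 1.5289 = 134.47.

134.47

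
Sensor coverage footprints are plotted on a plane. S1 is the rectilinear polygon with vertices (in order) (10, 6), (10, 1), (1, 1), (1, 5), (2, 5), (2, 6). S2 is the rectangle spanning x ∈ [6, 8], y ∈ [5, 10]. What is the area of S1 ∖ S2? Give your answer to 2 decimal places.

|S1| = 44, |S1∩S2| = 2.
|S1 ∖ S2| = |S1| − |S1∩S2| = 44 − 2 = 42.00.

42.00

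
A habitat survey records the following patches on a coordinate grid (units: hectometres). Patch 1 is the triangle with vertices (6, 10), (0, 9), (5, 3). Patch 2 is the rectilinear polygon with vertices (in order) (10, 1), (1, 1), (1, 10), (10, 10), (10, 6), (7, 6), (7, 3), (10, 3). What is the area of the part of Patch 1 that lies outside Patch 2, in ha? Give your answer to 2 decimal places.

0.68

|Patch 1| = 20.5, |Patch 1∩Patch 2| = 19.8167.
|Patch 1 ∖ Patch 2| = |Patch 1| − |Patch 1∩Patch 2| = 20.5 − 19.8167 = 0.68.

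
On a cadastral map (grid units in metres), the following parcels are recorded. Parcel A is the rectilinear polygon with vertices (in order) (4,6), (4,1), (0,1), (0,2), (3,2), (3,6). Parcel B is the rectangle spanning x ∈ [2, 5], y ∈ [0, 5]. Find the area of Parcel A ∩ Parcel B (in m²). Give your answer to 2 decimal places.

The intersection is the polygon with vertices (4,1), (2,1), (2,2), (3,2), (3,5), (4,5).
By the shoelace formula its area is 5.00.

5.00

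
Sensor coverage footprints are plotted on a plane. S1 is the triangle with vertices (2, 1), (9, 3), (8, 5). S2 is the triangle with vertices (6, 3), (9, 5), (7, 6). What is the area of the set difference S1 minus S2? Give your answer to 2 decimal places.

|S1| = 8, |S1∩S2| = 1.3214.
|S1 ∖ S2| = |S1| − |S1∩S2| = 8 − 1.3214 = 6.68.

6.68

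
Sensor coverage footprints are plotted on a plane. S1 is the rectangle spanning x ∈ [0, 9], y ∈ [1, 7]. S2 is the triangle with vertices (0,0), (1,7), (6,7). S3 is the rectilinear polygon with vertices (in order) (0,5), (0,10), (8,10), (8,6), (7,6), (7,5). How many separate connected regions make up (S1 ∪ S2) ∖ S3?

(S1 ∪ S2) ∖ S3 is a single connected region.

1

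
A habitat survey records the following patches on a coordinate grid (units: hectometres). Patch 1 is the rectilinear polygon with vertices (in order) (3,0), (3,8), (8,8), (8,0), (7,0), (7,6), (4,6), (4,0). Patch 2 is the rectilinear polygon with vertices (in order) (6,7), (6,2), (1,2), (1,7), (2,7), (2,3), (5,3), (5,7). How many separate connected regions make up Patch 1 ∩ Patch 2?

Patch 1 ∩ Patch 2 splits into 2 disjoint pieces (area 1, area 1).

2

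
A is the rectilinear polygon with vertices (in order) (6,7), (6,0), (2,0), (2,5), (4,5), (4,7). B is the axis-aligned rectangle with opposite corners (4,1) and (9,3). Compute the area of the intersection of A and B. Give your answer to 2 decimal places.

4.00

The intersection is the polygon with vertices (6,1), (4,1), (4,3), (6,3).
By the shoelace formula its area is 4.00.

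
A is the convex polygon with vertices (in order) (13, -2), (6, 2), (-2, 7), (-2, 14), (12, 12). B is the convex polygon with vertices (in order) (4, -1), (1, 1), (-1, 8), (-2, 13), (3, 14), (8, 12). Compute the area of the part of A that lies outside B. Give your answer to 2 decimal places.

|A| = 151, |A∩B| = 71.4115.
|A ∖ B| = |A| − |A∩B| = 151 − 71.4115 = 79.59.

79.59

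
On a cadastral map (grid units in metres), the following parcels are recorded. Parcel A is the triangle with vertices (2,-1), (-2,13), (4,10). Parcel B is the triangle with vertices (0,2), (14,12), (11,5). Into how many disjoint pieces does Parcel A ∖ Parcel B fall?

2

Parcel A ∖ Parcel B splits into 2 disjoint pieces (area 2.8683, area 31.6241).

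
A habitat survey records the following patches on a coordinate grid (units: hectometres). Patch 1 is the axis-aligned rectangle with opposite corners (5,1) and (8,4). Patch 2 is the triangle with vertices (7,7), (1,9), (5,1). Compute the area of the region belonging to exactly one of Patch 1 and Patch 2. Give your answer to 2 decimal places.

26.00

|Patch 1| = 9, |Patch 2| = 20, |Patch 1∩Patch 2| = 1.5.
|Patch 1 △ Patch 2| = |Patch 1| + |Patch 2| − 2·|Patch 1∩Patch 2| = 9 + 20 − 3 = 26.00.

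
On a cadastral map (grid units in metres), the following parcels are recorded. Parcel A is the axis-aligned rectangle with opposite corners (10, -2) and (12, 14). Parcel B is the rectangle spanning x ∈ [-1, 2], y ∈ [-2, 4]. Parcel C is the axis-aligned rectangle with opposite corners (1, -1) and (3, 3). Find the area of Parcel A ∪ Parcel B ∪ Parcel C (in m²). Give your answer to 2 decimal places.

54.00

By inclusion–exclusion:
Individual areas: |Parcel A| = 32, |Parcel B| = 18, |Parcel C| = 8.
|Parcel A∩Parcel B| = 0 (no overlap).
|Parcel A∩Parcel C| = 0 (no overlap).
|Parcel B∩Parcel C|: x∈[1,2], y∈[-1,3] → 1·4 = 4.
|Parcel A∩Parcel B∩Parcel C| = 0.
|Parcel A ∪ Parcel B ∪ Parcel C| = 58 − 4 + 0 = 54.00.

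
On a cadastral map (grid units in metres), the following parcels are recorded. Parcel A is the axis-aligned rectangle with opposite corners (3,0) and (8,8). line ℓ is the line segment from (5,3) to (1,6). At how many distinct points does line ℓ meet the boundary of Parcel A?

The segment meets the boundary at (3,4.5).

1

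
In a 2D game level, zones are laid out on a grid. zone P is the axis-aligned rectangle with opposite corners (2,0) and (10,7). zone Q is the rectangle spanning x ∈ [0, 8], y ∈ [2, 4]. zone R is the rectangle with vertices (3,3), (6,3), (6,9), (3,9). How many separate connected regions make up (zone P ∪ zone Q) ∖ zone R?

1

(zone P ∪ zone Q) ∖ zone R is a single connected region.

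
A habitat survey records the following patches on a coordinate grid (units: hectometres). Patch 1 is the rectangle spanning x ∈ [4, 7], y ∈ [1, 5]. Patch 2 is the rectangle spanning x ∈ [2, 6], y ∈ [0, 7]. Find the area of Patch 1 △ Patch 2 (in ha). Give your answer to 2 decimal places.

|Patch 1∩Patch 2|: x∈[4,6], y∈[1,5] → 2·4 = 8.
|Patch 1 △ Patch 2| = |Patch 1| + |Patch 2| − 2·|Patch 1∩Patch 2| = 12 + 28 − 16 = 24.00.

24.00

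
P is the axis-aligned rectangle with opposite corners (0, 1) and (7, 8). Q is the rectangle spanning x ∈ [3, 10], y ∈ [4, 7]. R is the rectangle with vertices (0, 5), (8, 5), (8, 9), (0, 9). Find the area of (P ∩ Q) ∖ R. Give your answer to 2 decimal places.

4.00

|P ∩ Q| = 12.
|(P ∩ Q) ∩ R| = 8.
|(P ∩ Q) ∖ R| = 12 − 8 = 4.00.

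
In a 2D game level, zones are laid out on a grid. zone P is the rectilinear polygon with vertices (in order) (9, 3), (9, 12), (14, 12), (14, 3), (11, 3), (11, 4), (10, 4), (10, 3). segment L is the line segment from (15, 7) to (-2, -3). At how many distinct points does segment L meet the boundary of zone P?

2

The segment meets the boundary at (9,3.471), (14,6.412).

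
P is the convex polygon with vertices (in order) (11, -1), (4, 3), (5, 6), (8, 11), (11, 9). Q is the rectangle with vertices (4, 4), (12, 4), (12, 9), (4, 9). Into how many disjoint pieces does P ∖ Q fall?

2

P ∖ Q splits into 2 disjoint pieces (area 20.8333, area 4.2).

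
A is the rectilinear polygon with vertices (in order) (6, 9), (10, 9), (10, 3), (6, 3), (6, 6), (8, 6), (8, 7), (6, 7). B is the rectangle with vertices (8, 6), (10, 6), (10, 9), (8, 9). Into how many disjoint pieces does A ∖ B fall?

2

A ∖ B splits into 2 disjoint pieces (area 4, area 12).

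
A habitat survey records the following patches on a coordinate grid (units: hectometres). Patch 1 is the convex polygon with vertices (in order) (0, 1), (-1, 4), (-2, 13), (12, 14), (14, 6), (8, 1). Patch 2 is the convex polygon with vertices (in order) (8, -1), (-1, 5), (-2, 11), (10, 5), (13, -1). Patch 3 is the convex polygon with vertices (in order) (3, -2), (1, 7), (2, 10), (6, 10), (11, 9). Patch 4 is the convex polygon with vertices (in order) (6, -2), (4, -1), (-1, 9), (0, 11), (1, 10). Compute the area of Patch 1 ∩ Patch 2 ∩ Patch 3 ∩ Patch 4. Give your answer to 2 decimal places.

The intersection is the polygon with vertices (2,3), (1.8,3.4), (1,7), (1.556,8.667), (4.654,1.231).
By the shoelace formula its area is 9.27.

9.27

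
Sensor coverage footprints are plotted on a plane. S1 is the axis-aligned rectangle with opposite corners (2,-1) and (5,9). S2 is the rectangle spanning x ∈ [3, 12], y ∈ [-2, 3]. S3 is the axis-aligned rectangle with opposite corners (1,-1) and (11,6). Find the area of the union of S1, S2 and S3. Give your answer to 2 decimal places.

By inclusion–exclusion:
Individual areas: |S1| = 30, |S2| = 45, |S3| = 70.
|S1∩S2|: x∈[3,5], y∈[-1,3] → 2·4 = 8.
|S1∩S3|: x∈[2,5], y∈[-1,6] → 3·7 = 21.
|S2∩S3|: x∈[3,11], y∈[-1,3] → 8·4 = 32.
|S1∩S2∩S3| = 8.
|S1 ∪ S2 ∪ S3| = 145 − 61 + 8 = 92.00.

92.00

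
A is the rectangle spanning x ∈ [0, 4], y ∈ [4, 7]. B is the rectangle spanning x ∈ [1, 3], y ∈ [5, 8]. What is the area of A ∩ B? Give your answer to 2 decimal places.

|A∩B|: x∈[1,3], y∈[5,7] → 2·2 = 4.

4.00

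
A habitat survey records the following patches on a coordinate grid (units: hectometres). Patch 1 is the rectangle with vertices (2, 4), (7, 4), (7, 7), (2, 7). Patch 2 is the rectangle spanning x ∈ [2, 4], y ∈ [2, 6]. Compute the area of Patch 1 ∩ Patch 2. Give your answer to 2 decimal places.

4.00

|Patch 1∩Patch 2|: x∈[2,4], y∈[4,6] → 2·2 = 4.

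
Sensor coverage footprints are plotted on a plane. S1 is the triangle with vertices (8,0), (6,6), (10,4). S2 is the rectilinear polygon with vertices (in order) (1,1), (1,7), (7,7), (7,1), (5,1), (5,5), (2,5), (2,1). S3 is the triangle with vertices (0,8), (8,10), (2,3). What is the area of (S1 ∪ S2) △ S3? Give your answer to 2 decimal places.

38.96

|S1 ∪ S2| = 32.75.
|(S1 ∪ S2) ∩ S3| = 7.8929.
|(S1 ∪ S2) △ S3| = 32.75 + 22 − 15.7857 = 38.96.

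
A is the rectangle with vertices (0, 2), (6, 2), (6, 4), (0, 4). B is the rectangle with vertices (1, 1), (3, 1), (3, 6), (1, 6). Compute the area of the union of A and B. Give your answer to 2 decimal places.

18.00

By inclusion–exclusion:
Individual areas: |A| = 12, |B| = 10.
|A∩B|: x∈[1,3], y∈[2,4] → 2·2 = 4.
|A ∪ B| = 22 − 4 = 18.00.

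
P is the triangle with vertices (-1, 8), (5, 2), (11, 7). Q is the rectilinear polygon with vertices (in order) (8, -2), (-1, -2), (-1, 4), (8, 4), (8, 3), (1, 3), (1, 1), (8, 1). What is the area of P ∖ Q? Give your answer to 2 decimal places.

|P| = 33, |P∩Q| = 3.3.
|P ∖ Q| = |P| − |P∩Q| = 33 − 3.3 = 29.70.

29.70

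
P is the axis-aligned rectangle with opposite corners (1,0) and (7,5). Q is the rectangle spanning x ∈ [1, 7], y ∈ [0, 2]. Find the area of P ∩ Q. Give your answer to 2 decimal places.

12.00

|P∩Q|: x∈[1,7], y∈[0,2] → 6·2 = 12.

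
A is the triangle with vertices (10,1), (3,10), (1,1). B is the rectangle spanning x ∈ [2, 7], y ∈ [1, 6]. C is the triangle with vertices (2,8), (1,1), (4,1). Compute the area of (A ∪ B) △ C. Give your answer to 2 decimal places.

33.76

|A ∪ B| = 41.0357.
|(A ∪ B) ∩ C| = 8.8872.
|(A ∪ B) △ C| = 41.0357 + 10.5 − 17.7743 = 33.76.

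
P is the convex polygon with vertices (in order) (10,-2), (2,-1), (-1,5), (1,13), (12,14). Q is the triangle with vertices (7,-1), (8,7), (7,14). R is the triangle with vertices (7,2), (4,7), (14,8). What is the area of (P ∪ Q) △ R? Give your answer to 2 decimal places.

140.51

|P ∪ Q| = 160.5146.
|(P ∪ Q) ∩ R| = 23.2529.
|(P ∪ Q) △ R| = 160.5146 + 26.5 − 46.5058 = 140.51.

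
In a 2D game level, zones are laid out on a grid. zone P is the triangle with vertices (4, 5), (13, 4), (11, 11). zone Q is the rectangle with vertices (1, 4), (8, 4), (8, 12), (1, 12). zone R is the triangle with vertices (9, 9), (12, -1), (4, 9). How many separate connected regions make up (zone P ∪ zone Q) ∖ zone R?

(zone P ∪ zone Q) ∖ zone R splits into 2 disjoint pieces (area 15.2241, area 46).

2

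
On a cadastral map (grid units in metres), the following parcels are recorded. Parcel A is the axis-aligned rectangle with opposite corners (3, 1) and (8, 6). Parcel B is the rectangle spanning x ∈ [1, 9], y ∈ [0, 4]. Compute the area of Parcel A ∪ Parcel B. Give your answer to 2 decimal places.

42.00

By inclusion–exclusion:
Individual areas: |Parcel A| = 25, |Parcel B| = 32.
|Parcel A∩Parcel B|: x∈[3,8], y∈[1,4] → 5·3 = 15.
|Parcel A ∪ Parcel B| = 57 − 15 = 42.00.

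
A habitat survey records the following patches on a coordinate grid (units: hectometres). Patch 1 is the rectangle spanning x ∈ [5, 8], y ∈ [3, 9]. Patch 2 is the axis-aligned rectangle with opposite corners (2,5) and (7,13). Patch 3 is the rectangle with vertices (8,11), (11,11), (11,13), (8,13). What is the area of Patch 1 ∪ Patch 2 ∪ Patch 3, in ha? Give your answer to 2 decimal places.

By inclusion–exclusion:
Individual areas: |Patch 1| = 18, |Patch 2| = 40, |Patch 3| = 6.
|Patch 1∩Patch 2|: x∈[5,7], y∈[5,9] → 2·4 = 8.
|Patch 1∩Patch 3| = 0 (no overlap).
|Patch 2∩Patch 3| = 0 (no overlap).
|Patch 1∩Patch 2∩Patch 3| = 0.
|Patch 1 ∪ Patch 2 ∪ Patch 3| = 64 − 8 + 0 = 56.00.

56.00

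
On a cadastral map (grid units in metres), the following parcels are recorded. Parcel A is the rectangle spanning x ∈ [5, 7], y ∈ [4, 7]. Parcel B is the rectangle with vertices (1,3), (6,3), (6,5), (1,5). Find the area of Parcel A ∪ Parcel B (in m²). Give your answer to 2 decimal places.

By inclusion–exclusion:
Individual areas: |Parcel A| = 6, |Parcel B| = 10.
|Parcel A∩Parcel B|: x∈[5,6], y∈[4,5] → 1·1 = 1.
|Parcel A ∪ Parcel B| = 16 − 1 = 15.00.

15.00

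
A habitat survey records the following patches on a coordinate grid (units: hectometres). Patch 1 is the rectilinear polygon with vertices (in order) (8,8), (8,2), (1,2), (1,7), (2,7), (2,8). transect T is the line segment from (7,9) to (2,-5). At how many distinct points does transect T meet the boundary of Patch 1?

2

The segment meets the boundary at (6.643,8), (4.5,2).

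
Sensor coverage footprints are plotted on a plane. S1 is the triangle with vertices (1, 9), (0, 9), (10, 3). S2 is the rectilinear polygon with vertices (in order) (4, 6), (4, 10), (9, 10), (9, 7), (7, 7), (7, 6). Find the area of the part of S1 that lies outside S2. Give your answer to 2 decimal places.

2.55

|S1| = 3, |S1∩S2| = 0.45.
|S1 ∖ S2| = |S1| − |S1∩S2| = 3 − 0.45 = 2.55.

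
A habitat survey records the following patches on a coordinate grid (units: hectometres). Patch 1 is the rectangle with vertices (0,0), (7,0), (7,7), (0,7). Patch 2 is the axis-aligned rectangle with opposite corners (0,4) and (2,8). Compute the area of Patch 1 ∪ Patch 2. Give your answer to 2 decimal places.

51.00

By inclusion–exclusion:
Individual areas: |Patch 1| = 49, |Patch 2| = 8.
|Patch 1∩Patch 2|: x∈[0,2], y∈[4,7] → 2·3 = 6.
|Patch 1 ∪ Patch 2| = 57 − 6 = 51.00.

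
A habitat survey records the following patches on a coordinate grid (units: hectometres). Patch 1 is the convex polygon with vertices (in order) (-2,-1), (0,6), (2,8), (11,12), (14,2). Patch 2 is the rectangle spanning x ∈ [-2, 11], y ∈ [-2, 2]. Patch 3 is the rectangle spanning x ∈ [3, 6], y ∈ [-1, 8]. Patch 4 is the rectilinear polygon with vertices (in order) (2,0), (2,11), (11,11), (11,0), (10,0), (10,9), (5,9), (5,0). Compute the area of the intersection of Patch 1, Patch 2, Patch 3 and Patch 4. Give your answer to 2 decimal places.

3.74

The intersection is the polygon with vertices (3.333,0), (3,0), (3,2), (5,2), (5,0.312).
By the shoelace formula its area is 3.74.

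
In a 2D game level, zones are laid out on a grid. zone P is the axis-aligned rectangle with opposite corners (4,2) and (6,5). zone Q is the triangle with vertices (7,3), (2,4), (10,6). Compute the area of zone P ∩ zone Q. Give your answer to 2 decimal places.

2.70

The intersection is the polygon with vertices (6,3.2), (4,3.6), (4,4.5), (6,5).
By the shoelace formula its area is 2.70.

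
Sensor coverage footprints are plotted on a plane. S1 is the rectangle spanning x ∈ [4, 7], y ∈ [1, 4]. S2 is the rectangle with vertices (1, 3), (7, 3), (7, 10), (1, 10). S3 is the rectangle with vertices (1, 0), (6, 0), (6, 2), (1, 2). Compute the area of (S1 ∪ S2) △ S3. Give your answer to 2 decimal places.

54.00

|S1 ∪ S2| = 48.
|(S1 ∪ S2) ∩ S3| = 2.
|(S1 ∪ S2) △ S3| = 48 + 10 − 4 = 54.00.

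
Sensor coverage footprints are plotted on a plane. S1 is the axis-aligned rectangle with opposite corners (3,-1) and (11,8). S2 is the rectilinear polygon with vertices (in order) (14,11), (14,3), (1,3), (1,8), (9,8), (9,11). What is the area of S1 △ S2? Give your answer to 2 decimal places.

|S1| = 72, |S2| = 80, |S1∩S2| = 40.
|S1 △ S2| = |S1| + |S2| − 2·|S1∩S2| = 72 + 80 − 80 = 72.00.

72.00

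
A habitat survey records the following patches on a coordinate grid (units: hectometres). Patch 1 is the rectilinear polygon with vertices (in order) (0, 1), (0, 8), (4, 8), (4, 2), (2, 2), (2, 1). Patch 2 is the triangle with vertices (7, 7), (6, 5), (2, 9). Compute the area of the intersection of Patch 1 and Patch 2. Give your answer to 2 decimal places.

0.50

The intersection is the polygon with vertices (4,8), (4,7), (3,8).
By the shoelace formula its area is 0.50.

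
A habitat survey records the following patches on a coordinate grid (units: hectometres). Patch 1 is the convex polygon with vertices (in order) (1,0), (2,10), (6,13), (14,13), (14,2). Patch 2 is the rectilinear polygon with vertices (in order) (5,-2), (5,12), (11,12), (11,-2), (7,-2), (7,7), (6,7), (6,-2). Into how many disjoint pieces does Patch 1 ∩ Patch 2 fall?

Patch 1 ∩ Patch 2 is a single connected region.

1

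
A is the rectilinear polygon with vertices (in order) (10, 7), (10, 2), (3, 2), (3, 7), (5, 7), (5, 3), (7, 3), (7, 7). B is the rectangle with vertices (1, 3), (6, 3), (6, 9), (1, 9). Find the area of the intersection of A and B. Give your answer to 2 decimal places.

8.00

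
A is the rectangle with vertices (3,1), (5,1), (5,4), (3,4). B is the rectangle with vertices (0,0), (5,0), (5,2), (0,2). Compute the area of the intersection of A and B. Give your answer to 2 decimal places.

2.00

|A∩B|: x∈[3,5], y∈[1,2] → 2·1 = 2.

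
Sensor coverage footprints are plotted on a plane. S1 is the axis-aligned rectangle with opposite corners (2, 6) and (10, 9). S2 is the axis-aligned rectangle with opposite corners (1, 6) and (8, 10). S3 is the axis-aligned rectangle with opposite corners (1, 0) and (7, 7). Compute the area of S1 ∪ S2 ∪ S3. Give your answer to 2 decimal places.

By inclusion–exclusion:
Individual areas: |S1| = 24, |S2| = 28, |S3| = 42.
|S1∩S2|: x∈[2,8], y∈[6,9] → 6·3 = 18.
|S1∩S3|: x∈[2,7], y∈[6,7] → 5·1 = 5.
|S2∩S3|: x∈[1,7], y∈[6,7] → 6·1 = 6.
|S1∩S2∩S3| = 5.
|S1 ∪ S2 ∪ S3| = 94 − 29 + 5 = 70.00.

70.00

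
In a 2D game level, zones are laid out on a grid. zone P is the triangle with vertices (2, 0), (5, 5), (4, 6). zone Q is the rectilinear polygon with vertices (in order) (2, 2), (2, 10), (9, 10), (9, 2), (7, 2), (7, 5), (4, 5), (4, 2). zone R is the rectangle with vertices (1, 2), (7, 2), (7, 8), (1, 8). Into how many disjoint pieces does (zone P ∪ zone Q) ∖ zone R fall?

(zone P ∪ zone Q) ∖ zone R splits into 2 disjoint pieces (area 0.5333, area 26).

2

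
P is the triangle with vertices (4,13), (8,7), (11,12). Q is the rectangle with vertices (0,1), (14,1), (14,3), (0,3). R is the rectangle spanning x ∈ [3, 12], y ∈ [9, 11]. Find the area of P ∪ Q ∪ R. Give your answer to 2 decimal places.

By inclusion–exclusion:
Individual areas: |P| = 19, |Q| = 28, |R| = 18.
|P∩Q| = 0.
|P∩R| = 7.6.
|Q∩R| = 0 (no overlap).
|P∩Q∩R| = 0.
|P ∪ Q ∪ R| = 65 − 7.6 + 0 = 57.40.

57.40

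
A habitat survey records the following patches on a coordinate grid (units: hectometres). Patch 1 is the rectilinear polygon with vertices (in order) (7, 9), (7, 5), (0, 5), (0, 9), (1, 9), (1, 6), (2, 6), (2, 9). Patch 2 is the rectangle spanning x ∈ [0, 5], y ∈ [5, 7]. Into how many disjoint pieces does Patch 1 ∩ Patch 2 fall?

1

Patch 1 ∩ Patch 2 is a single connected region.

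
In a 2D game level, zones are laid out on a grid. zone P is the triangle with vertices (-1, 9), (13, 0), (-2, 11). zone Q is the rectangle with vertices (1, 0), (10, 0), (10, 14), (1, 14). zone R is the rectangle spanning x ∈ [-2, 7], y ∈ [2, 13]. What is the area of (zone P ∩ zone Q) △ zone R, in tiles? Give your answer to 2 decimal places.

|zone P ∩ zone Q| = 6.1071.
|(zone P ∩ zone Q) ∩ zone R| = 4.8857.
|(zone P ∩ zone Q) △ zone R| = 6.1071 + 99 − 9.7714 = 95.34.

95.34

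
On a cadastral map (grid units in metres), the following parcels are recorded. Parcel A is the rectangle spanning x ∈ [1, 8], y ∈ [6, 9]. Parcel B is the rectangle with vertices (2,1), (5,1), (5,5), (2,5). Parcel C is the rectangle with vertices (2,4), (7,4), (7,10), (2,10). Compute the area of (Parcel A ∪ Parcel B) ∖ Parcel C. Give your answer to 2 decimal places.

15.00

|Parcel A ∪ Parcel B| = 33.
|(Parcel A ∪ Parcel B) ∩ Parcel C| = 18.
|(Parcel A ∪ Parcel B) ∖ Parcel C| = 33 − 18 = 15.00.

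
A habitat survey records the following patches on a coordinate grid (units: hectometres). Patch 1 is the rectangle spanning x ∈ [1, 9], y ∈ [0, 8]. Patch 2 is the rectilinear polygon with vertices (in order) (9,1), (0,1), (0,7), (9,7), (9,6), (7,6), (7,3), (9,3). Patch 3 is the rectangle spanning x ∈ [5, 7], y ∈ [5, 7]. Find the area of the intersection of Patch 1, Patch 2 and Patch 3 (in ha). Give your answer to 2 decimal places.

The intersection is the polygon with vertices (7,7), (7,6), (7,5), (5,5), (5,7).
By the shoelace formula its area is 4.00.

4.00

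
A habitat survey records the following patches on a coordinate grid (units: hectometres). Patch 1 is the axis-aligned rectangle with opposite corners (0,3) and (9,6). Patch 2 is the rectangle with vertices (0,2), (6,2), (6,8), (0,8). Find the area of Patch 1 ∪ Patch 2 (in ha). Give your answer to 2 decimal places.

By inclusion–exclusion:
Individual areas: |Patch 1| = 27, |Patch 2| = 36.
|Patch 1∩Patch 2|: x∈[0,6], y∈[3,6] → 6·3 = 18.
|Patch 1 ∪ Patch 2| = 63 − 18 = 45.00.

45.00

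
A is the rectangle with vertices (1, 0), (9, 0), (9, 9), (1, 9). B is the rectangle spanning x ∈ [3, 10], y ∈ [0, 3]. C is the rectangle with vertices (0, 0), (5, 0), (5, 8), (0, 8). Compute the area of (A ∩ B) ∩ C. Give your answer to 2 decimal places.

The region (A ∩ B) ∩ C is the polygon with vertices (3,0), (3,3), (5,3), (5,0).
By the shoelace formula its area is 6.00.

6.00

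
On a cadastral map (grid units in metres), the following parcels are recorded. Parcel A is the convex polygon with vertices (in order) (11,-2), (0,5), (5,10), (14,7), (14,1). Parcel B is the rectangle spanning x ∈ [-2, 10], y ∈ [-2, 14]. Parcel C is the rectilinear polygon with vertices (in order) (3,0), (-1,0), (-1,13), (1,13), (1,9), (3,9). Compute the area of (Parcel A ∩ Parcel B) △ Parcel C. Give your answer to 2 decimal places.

|Parcel A ∩ Parcel B| = 65.1515.
|(Parcel A ∩ Parcel B) ∩ Parcel C| = 7.3636.
|(Parcel A ∩ Parcel B) △ Parcel C| = 65.1515 + 44 − 14.7273 = 94.42.

94.42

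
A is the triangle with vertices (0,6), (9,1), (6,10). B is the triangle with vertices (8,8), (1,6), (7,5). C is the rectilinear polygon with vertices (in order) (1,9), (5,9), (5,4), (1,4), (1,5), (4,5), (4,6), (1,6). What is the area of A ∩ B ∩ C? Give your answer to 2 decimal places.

The intersection is the polygon with vertices (4,5.5), (4,6), (1,6), (5,7.143), (5,5.333).
By the shoelace formula its area is 2.87.

2.87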